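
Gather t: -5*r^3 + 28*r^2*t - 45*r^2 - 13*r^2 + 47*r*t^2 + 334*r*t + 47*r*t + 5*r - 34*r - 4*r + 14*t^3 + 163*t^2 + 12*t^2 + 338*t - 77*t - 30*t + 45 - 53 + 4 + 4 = -5*r^3 - 58*r^2 - 33*r + 14*t^3 + t^2*(47*r + 175) + t*(28*r^2 + 381*r + 231)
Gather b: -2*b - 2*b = -4*b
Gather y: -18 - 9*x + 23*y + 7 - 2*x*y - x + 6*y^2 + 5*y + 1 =-10*x + 6*y^2 + y*(28 - 2*x) - 10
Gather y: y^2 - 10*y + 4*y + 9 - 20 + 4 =y^2 - 6*y - 7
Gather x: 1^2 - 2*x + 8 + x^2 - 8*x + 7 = x^2 - 10*x + 16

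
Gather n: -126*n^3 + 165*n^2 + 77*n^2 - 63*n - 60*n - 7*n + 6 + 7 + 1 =-126*n^3 + 242*n^2 - 130*n + 14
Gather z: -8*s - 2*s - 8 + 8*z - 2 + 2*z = -10*s + 10*z - 10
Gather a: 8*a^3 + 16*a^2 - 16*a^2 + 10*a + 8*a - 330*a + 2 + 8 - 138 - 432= 8*a^3 - 312*a - 560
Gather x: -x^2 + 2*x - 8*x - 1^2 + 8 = -x^2 - 6*x + 7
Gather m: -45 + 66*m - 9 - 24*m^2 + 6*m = -24*m^2 + 72*m - 54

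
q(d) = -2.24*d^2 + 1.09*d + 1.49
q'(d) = 1.09 - 4.48*d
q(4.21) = -33.62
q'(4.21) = -17.77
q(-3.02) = -22.23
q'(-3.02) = 14.62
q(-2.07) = -10.36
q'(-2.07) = 10.36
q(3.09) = -16.53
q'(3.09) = -12.75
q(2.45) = -9.29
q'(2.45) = -9.89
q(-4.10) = -40.63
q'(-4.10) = 19.46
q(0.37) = 1.59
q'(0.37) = -0.57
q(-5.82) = -80.73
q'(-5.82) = 27.16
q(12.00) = -307.99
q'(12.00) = -52.67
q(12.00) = -307.99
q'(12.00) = -52.67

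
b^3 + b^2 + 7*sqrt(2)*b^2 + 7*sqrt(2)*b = b*(b + 1)*(b + 7*sqrt(2))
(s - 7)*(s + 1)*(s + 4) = s^3 - 2*s^2 - 31*s - 28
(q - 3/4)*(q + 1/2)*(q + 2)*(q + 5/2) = q^4 + 17*q^3/4 + 7*q^2/2 - 47*q/16 - 15/8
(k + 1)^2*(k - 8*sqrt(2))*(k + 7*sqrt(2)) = k^4 - sqrt(2)*k^3 + 2*k^3 - 111*k^2 - 2*sqrt(2)*k^2 - 224*k - sqrt(2)*k - 112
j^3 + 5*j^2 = j^2*(j + 5)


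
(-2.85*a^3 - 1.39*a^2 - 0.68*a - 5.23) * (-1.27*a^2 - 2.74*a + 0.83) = 3.6195*a^5 + 9.5743*a^4 + 2.3067*a^3 + 7.3516*a^2 + 13.7658*a - 4.3409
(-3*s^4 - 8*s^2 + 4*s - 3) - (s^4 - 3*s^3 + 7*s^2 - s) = -4*s^4 + 3*s^3 - 15*s^2 + 5*s - 3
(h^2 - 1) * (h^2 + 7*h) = h^4 + 7*h^3 - h^2 - 7*h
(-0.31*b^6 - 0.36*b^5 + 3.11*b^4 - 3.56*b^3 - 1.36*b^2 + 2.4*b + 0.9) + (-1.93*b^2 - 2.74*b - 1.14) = -0.31*b^6 - 0.36*b^5 + 3.11*b^4 - 3.56*b^3 - 3.29*b^2 - 0.34*b - 0.24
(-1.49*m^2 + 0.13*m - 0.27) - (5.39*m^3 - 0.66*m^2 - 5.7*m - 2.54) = -5.39*m^3 - 0.83*m^2 + 5.83*m + 2.27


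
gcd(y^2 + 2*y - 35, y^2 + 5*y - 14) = y + 7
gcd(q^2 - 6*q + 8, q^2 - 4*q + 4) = q - 2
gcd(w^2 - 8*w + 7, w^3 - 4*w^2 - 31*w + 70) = w - 7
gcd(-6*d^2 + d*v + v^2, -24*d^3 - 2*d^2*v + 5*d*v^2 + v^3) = -6*d^2 + d*v + v^2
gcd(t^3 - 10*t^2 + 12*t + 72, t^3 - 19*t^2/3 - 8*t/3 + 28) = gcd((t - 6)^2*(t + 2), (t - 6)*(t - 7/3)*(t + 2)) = t^2 - 4*t - 12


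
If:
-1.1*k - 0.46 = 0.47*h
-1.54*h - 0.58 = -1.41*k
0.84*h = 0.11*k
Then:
No Solution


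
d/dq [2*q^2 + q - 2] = 4*q + 1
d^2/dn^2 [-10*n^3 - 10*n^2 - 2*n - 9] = -60*n - 20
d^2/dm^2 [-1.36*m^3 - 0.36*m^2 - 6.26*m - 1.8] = -8.16*m - 0.72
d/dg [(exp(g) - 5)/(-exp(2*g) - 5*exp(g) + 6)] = ((exp(g) - 5)*(2*exp(g) + 5) - exp(2*g) - 5*exp(g) + 6)*exp(g)/(exp(2*g) + 5*exp(g) - 6)^2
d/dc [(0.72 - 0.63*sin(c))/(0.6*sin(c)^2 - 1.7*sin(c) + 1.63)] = (0.378*sin(c)^2 - 0.864*sin(c) + 0.1971)*cos(c)/(0.36*sin(c)^4 - 2.04*sin(c)^3 + 4.846*sin(c)^2 - 5.542*sin(c) + 2.6569)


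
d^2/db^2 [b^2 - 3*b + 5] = 2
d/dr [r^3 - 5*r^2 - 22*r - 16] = 3*r^2 - 10*r - 22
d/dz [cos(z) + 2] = -sin(z)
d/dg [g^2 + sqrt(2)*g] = 2*g + sqrt(2)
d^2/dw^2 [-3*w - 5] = 0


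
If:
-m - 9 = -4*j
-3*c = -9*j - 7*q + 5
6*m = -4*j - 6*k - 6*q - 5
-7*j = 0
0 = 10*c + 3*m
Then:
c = 27/10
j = 0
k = 661/105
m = -9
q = 131/70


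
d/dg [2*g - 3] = 2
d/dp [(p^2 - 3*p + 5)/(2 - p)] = (-p^2 + 4*p - 1)/(p^2 - 4*p + 4)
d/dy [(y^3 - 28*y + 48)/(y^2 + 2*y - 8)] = (y^2 + 8*y + 32)/(y^2 + 8*y + 16)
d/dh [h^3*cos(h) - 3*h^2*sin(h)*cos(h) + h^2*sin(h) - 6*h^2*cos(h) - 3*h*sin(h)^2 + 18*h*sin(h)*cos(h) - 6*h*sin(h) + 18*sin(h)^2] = -h^3*sin(h) + 6*h^2*sin(h) + 4*h^2*cos(h) - 3*h^2*cos(2*h) + 2*h*sin(h) - 6*h*sin(2*h) - 18*h*cos(h) + 18*h*cos(2*h) - 6*sin(h) + 27*sin(2*h) + 3*cos(2*h)/2 - 3/2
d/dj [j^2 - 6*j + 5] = 2*j - 6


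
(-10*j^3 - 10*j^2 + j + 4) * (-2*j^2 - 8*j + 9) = 20*j^5 + 100*j^4 - 12*j^3 - 106*j^2 - 23*j + 36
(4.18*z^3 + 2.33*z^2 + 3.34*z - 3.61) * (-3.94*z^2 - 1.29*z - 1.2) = -16.4692*z^5 - 14.5724*z^4 - 21.1813*z^3 + 7.1188*z^2 + 0.6489*z + 4.332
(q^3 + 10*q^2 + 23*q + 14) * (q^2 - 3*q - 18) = q^5 + 7*q^4 - 25*q^3 - 235*q^2 - 456*q - 252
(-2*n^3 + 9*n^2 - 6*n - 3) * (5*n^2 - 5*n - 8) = -10*n^5 + 55*n^4 - 59*n^3 - 57*n^2 + 63*n + 24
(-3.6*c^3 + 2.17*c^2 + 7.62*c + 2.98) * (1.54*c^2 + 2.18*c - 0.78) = -5.544*c^5 - 4.5062*c^4 + 19.2734*c^3 + 19.5082*c^2 + 0.5528*c - 2.3244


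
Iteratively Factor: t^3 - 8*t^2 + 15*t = (t)*(t^2 - 8*t + 15) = t*(t - 3)*(t - 5)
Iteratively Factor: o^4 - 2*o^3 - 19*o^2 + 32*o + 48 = (o + 1)*(o^3 - 3*o^2 - 16*o + 48) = (o + 1)*(o + 4)*(o^2 - 7*o + 12) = (o - 3)*(o + 1)*(o + 4)*(o - 4)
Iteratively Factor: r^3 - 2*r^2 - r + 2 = (r + 1)*(r^2 - 3*r + 2) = (r - 2)*(r + 1)*(r - 1)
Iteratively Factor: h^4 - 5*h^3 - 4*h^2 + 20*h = (h - 2)*(h^3 - 3*h^2 - 10*h) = (h - 2)*(h + 2)*(h^2 - 5*h) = h*(h - 2)*(h + 2)*(h - 5)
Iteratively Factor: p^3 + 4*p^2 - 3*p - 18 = (p - 2)*(p^2 + 6*p + 9) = (p - 2)*(p + 3)*(p + 3)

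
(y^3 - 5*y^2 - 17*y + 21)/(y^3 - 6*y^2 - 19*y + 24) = (y - 7)/(y - 8)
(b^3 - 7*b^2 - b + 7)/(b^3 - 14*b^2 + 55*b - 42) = (b + 1)/(b - 6)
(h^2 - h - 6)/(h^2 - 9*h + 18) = (h + 2)/(h - 6)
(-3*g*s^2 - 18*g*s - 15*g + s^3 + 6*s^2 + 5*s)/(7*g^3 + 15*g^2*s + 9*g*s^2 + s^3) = (-3*g*s^2 - 18*g*s - 15*g + s^3 + 6*s^2 + 5*s)/(7*g^3 + 15*g^2*s + 9*g*s^2 + s^3)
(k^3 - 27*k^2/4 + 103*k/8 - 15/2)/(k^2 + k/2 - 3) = (k^2 - 21*k/4 + 5)/(k + 2)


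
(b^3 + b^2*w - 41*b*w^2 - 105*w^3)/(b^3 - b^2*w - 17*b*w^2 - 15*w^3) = (-b^2 + 2*b*w + 35*w^2)/(-b^2 + 4*b*w + 5*w^2)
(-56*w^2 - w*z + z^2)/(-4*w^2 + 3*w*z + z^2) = (-56*w^2 - w*z + z^2)/(-4*w^2 + 3*w*z + z^2)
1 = 1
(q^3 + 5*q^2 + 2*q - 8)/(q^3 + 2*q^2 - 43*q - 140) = (q^2 + q - 2)/(q^2 - 2*q - 35)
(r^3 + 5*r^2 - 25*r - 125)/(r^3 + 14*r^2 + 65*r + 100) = (r - 5)/(r + 4)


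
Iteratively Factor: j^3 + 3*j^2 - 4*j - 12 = (j + 3)*(j^2 - 4) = (j - 2)*(j + 3)*(j + 2)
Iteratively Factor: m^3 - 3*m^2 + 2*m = (m - 2)*(m^2 - m) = (m - 2)*(m - 1)*(m)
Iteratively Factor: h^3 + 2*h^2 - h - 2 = (h - 1)*(h^2 + 3*h + 2) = (h - 1)*(h + 1)*(h + 2)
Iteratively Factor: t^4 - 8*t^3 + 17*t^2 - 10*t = (t - 5)*(t^3 - 3*t^2 + 2*t) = t*(t - 5)*(t^2 - 3*t + 2) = t*(t - 5)*(t - 2)*(t - 1)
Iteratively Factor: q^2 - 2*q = (q - 2)*(q)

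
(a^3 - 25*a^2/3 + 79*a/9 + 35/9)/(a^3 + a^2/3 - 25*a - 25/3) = (3*a^2 - 26*a + 35)/(3*(a^2 - 25))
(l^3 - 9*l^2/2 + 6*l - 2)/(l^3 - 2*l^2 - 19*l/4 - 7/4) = 2*(-2*l^3 + 9*l^2 - 12*l + 4)/(-4*l^3 + 8*l^2 + 19*l + 7)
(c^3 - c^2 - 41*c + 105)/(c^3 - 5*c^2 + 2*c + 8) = (c^3 - c^2 - 41*c + 105)/(c^3 - 5*c^2 + 2*c + 8)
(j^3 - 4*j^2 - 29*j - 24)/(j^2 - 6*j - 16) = (j^2 + 4*j + 3)/(j + 2)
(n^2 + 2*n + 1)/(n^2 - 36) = (n^2 + 2*n + 1)/(n^2 - 36)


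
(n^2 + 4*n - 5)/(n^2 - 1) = (n + 5)/(n + 1)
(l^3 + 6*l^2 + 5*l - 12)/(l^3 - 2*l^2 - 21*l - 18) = (l^2 + 3*l - 4)/(l^2 - 5*l - 6)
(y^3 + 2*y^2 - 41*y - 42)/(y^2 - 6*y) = y + 8 + 7/y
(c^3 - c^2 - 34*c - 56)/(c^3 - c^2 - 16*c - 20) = (c^2 - 3*c - 28)/(c^2 - 3*c - 10)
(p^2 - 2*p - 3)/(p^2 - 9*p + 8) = (p^2 - 2*p - 3)/(p^2 - 9*p + 8)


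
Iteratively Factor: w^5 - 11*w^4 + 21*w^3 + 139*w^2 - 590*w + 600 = (w - 5)*(w^4 - 6*w^3 - 9*w^2 + 94*w - 120) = (w - 5)*(w - 2)*(w^3 - 4*w^2 - 17*w + 60) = (w - 5)^2*(w - 2)*(w^2 + w - 12) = (w - 5)^2*(w - 2)*(w + 4)*(w - 3)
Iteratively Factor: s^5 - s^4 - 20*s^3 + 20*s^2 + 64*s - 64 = (s + 4)*(s^4 - 5*s^3 + 20*s - 16) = (s - 1)*(s + 4)*(s^3 - 4*s^2 - 4*s + 16) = (s - 1)*(s + 2)*(s + 4)*(s^2 - 6*s + 8) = (s - 2)*(s - 1)*(s + 2)*(s + 4)*(s - 4)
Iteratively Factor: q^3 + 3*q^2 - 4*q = (q)*(q^2 + 3*q - 4) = q*(q - 1)*(q + 4)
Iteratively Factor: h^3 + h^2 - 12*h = (h - 3)*(h^2 + 4*h) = h*(h - 3)*(h + 4)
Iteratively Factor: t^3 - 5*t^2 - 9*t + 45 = (t - 3)*(t^2 - 2*t - 15) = (t - 5)*(t - 3)*(t + 3)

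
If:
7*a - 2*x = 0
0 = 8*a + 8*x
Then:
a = 0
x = 0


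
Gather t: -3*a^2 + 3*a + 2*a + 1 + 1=-3*a^2 + 5*a + 2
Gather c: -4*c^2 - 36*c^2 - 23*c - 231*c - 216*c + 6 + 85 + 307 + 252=-40*c^2 - 470*c + 650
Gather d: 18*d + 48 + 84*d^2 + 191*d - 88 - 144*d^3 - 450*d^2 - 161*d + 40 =-144*d^3 - 366*d^2 + 48*d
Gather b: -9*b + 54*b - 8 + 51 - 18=45*b + 25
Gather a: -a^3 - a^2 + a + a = -a^3 - a^2 + 2*a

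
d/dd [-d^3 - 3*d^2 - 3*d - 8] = -3*d^2 - 6*d - 3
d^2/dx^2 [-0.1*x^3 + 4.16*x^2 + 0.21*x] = 8.32 - 0.6*x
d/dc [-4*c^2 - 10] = -8*c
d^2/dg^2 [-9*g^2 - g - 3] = -18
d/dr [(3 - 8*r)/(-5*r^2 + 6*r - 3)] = 2*(-20*r^2 + 15*r + 3)/(25*r^4 - 60*r^3 + 66*r^2 - 36*r + 9)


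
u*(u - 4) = u^2 - 4*u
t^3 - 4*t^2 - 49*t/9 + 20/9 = (t - 5)*(t - 1/3)*(t + 4/3)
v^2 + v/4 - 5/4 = (v - 1)*(v + 5/4)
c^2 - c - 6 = (c - 3)*(c + 2)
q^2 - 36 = (q - 6)*(q + 6)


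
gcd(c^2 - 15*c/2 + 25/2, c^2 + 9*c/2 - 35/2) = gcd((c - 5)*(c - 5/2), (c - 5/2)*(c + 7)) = c - 5/2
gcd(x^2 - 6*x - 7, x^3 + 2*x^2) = 1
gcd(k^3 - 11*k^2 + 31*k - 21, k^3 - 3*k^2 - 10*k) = 1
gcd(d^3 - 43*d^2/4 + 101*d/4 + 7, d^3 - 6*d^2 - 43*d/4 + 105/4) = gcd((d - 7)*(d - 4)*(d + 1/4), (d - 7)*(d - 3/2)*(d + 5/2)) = d - 7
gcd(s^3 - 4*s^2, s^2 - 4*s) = s^2 - 4*s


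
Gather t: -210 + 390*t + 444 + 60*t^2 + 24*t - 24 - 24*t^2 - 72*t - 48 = 36*t^2 + 342*t + 162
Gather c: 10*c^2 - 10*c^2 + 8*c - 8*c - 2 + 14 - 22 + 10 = 0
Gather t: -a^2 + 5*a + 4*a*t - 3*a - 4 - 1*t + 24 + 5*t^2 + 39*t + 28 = -a^2 + 2*a + 5*t^2 + t*(4*a + 38) + 48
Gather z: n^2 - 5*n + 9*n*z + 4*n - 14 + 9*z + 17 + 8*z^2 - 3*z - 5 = n^2 - n + 8*z^2 + z*(9*n + 6) - 2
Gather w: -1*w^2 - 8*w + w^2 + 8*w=0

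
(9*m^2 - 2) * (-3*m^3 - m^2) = -27*m^5 - 9*m^4 + 6*m^3 + 2*m^2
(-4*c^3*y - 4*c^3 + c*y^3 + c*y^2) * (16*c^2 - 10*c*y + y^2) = -64*c^5*y - 64*c^5 + 40*c^4*y^2 + 40*c^4*y + 12*c^3*y^3 + 12*c^3*y^2 - 10*c^2*y^4 - 10*c^2*y^3 + c*y^5 + c*y^4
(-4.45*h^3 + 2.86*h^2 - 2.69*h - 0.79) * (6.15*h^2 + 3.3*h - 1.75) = -27.3675*h^5 + 2.904*h^4 + 0.681999999999999*h^3 - 18.7405*h^2 + 2.1005*h + 1.3825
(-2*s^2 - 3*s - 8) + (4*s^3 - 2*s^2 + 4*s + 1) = 4*s^3 - 4*s^2 + s - 7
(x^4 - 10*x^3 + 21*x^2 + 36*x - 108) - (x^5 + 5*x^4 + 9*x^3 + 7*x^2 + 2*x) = -x^5 - 4*x^4 - 19*x^3 + 14*x^2 + 34*x - 108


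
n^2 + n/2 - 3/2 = (n - 1)*(n + 3/2)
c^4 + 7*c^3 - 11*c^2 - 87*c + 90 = (c - 3)*(c - 1)*(c + 5)*(c + 6)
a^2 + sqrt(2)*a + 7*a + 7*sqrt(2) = (a + 7)*(a + sqrt(2))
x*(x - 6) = x^2 - 6*x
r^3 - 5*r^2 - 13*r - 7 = (r - 7)*(r + 1)^2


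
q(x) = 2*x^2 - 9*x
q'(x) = 4*x - 9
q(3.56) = -6.69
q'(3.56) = 5.24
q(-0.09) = 0.83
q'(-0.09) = -9.36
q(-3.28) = 51.04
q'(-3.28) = -22.12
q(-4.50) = 81.00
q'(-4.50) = -27.00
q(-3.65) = 59.50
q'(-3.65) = -23.60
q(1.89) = -9.87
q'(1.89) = -1.44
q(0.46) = -3.72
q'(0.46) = -7.16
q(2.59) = -9.89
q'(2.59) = 1.36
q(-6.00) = 126.00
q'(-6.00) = -33.00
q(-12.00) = 396.00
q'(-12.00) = -57.00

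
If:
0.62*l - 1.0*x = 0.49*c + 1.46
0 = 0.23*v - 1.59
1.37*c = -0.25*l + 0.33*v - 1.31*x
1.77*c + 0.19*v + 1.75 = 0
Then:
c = -1.73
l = 5.13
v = 6.91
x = 2.57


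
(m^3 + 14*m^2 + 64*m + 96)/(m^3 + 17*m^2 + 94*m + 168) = (m + 4)/(m + 7)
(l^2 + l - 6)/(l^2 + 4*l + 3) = (l - 2)/(l + 1)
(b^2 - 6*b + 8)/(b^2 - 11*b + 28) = (b - 2)/(b - 7)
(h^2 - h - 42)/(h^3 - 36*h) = (h - 7)/(h*(h - 6))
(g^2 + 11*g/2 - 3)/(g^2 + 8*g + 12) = (g - 1/2)/(g + 2)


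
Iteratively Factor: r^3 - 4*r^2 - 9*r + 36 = (r - 3)*(r^2 - r - 12) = (r - 3)*(r + 3)*(r - 4)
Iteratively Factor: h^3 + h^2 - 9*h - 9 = (h - 3)*(h^2 + 4*h + 3) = (h - 3)*(h + 1)*(h + 3)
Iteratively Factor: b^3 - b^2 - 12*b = (b)*(b^2 - b - 12) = b*(b + 3)*(b - 4)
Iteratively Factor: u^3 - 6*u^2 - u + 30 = (u - 3)*(u^2 - 3*u - 10) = (u - 3)*(u + 2)*(u - 5)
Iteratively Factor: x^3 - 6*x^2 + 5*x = (x - 5)*(x^2 - x) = x*(x - 5)*(x - 1)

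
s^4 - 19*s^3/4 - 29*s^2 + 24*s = s*(s - 8)*(s - 3/4)*(s + 4)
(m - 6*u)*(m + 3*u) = m^2 - 3*m*u - 18*u^2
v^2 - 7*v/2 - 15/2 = (v - 5)*(v + 3/2)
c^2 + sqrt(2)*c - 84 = (c - 6*sqrt(2))*(c + 7*sqrt(2))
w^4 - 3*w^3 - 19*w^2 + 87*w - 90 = (w - 3)^2*(w - 2)*(w + 5)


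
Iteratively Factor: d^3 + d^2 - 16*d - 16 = (d + 1)*(d^2 - 16) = (d - 4)*(d + 1)*(d + 4)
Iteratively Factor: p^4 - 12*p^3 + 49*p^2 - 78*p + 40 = (p - 5)*(p^3 - 7*p^2 + 14*p - 8) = (p - 5)*(p - 4)*(p^2 - 3*p + 2) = (p - 5)*(p - 4)*(p - 1)*(p - 2)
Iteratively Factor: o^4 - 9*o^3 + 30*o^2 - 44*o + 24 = (o - 2)*(o^3 - 7*o^2 + 16*o - 12) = (o - 2)^2*(o^2 - 5*o + 6) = (o - 3)*(o - 2)^2*(o - 2)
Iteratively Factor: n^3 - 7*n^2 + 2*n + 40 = (n - 4)*(n^2 - 3*n - 10) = (n - 4)*(n + 2)*(n - 5)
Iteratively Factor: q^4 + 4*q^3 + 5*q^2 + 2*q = (q + 1)*(q^3 + 3*q^2 + 2*q) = (q + 1)^2*(q^2 + 2*q) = q*(q + 1)^2*(q + 2)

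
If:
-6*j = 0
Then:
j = 0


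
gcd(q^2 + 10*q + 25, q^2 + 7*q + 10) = q + 5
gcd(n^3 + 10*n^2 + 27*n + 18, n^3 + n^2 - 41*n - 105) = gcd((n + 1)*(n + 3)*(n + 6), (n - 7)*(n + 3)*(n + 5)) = n + 3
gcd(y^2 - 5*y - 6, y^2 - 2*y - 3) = y + 1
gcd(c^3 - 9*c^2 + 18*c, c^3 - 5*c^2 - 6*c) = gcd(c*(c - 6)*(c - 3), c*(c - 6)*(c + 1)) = c^2 - 6*c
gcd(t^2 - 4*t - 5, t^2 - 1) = t + 1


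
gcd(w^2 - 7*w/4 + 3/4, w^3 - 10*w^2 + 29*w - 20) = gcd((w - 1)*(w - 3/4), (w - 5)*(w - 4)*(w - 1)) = w - 1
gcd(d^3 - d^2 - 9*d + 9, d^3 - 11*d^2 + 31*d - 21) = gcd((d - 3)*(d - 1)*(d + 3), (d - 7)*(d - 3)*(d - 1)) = d^2 - 4*d + 3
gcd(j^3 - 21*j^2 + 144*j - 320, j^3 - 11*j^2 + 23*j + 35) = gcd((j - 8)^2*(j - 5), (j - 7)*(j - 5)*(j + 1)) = j - 5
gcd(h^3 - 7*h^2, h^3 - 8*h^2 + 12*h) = h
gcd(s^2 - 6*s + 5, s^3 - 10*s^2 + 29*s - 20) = s^2 - 6*s + 5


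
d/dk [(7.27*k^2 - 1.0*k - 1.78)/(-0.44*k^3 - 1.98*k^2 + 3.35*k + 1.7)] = (3.1988*k^4 - 0.879999999999999*k^3 + 20.0249*k^2 + 17.6692*k + 4.263)/(0.1936*k^6 + 1.7424*k^5 + 0.9724*k^4 - 14.762*k^3 + 4.4905*k^2 + 11.39*k + 2.89)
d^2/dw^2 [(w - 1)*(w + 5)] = 2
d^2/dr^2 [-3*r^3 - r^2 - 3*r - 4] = -18*r - 2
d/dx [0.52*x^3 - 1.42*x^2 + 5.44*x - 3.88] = 1.56*x^2 - 2.84*x + 5.44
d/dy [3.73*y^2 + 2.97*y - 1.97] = 7.46*y + 2.97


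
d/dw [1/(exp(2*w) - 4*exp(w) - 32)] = 2*(2 - exp(w))*exp(w)/(-exp(2*w) + 4*exp(w) + 32)^2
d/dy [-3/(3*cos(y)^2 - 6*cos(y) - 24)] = 2*(1 - cos(y))*sin(y)/(sin(y)^2 + 2*cos(y) + 7)^2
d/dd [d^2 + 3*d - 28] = 2*d + 3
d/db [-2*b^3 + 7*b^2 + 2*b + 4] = -6*b^2 + 14*b + 2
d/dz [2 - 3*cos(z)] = 3*sin(z)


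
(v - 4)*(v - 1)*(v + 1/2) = v^3 - 9*v^2/2 + 3*v/2 + 2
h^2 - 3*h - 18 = (h - 6)*(h + 3)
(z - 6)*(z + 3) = z^2 - 3*z - 18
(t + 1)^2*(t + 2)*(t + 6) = t^4 + 10*t^3 + 29*t^2 + 32*t + 12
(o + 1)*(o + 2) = o^2 + 3*o + 2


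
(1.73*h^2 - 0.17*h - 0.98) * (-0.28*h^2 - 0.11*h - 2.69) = -0.4844*h^4 - 0.1427*h^3 - 4.3606*h^2 + 0.5651*h + 2.6362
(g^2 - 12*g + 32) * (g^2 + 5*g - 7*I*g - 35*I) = g^4 - 7*g^3 - 7*I*g^3 - 28*g^2 + 49*I*g^2 + 160*g + 196*I*g - 1120*I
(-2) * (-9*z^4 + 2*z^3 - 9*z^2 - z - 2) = 18*z^4 - 4*z^3 + 18*z^2 + 2*z + 4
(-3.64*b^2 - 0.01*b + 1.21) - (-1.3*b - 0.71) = -3.64*b^2 + 1.29*b + 1.92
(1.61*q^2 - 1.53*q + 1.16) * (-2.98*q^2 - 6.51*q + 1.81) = -4.7978*q^4 - 5.9217*q^3 + 9.4176*q^2 - 10.3209*q + 2.0996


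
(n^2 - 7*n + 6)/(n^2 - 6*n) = (n - 1)/n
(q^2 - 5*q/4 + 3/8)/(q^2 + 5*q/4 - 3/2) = (q - 1/2)/(q + 2)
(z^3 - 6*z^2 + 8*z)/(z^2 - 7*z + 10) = z*(z - 4)/(z - 5)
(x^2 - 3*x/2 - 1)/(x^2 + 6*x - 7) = (x^2 - 3*x/2 - 1)/(x^2 + 6*x - 7)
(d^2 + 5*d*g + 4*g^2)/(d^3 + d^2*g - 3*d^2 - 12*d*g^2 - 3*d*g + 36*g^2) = (d + g)/(d^2 - 3*d*g - 3*d + 9*g)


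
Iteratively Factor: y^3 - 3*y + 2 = (y - 1)*(y^2 + y - 2) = (y - 1)*(y + 2)*(y - 1)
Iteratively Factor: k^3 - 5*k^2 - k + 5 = (k - 5)*(k^2 - 1) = (k - 5)*(k + 1)*(k - 1)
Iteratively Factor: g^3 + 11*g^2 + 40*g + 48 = (g + 3)*(g^2 + 8*g + 16) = (g + 3)*(g + 4)*(g + 4)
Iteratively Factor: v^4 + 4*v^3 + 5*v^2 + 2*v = (v + 1)*(v^3 + 3*v^2 + 2*v) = (v + 1)^2*(v^2 + 2*v) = (v + 1)^2*(v + 2)*(v)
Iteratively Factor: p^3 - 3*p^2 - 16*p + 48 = (p - 4)*(p^2 + p - 12) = (p - 4)*(p - 3)*(p + 4)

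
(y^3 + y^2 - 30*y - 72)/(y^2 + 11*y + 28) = (y^2 - 3*y - 18)/(y + 7)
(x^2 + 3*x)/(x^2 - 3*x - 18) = x/(x - 6)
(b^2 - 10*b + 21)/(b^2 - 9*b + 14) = (b - 3)/(b - 2)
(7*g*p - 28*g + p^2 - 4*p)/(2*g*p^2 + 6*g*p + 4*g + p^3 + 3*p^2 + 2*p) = (7*g*p - 28*g + p^2 - 4*p)/(2*g*p^2 + 6*g*p + 4*g + p^3 + 3*p^2 + 2*p)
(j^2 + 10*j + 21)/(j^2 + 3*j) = (j + 7)/j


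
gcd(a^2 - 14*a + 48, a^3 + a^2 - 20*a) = 1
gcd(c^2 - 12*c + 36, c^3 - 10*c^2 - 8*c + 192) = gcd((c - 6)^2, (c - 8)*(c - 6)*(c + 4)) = c - 6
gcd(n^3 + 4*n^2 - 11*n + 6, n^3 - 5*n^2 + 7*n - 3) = n^2 - 2*n + 1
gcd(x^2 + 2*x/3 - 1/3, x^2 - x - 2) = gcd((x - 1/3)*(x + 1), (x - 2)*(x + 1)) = x + 1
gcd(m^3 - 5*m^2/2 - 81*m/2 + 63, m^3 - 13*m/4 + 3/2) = m - 3/2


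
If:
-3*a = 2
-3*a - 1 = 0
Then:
No Solution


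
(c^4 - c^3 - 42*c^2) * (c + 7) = c^5 + 6*c^4 - 49*c^3 - 294*c^2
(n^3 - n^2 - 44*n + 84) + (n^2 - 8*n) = n^3 - 52*n + 84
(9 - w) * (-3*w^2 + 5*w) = 3*w^3 - 32*w^2 + 45*w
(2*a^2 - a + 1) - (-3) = 2*a^2 - a + 4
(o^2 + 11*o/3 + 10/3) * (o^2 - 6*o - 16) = o^4 - 7*o^3/3 - 104*o^2/3 - 236*o/3 - 160/3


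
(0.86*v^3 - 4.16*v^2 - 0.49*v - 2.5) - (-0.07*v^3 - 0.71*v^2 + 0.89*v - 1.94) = 0.93*v^3 - 3.45*v^2 - 1.38*v - 0.56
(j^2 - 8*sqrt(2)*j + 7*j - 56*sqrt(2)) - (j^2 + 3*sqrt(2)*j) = -11*sqrt(2)*j + 7*j - 56*sqrt(2)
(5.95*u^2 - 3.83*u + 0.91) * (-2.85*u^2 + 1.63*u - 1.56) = -16.9575*u^4 + 20.614*u^3 - 18.1184*u^2 + 7.4581*u - 1.4196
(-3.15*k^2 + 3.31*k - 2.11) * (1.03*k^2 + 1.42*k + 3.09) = -3.2445*k^4 - 1.0637*k^3 - 7.2066*k^2 + 7.2317*k - 6.5199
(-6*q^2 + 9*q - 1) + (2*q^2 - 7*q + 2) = -4*q^2 + 2*q + 1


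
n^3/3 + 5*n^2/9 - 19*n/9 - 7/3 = (n/3 + 1/3)*(n - 7/3)*(n + 3)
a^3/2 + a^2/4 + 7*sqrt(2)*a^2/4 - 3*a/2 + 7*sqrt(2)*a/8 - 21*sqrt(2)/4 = (a/2 + 1)*(a - 3/2)*(a + 7*sqrt(2)/2)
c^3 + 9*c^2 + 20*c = c*(c + 4)*(c + 5)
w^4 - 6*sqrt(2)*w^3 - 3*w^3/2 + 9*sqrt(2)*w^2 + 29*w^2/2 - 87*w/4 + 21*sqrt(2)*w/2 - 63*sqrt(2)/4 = (w - 3/2)*(w - 7*sqrt(2)/2)*(w - 3*sqrt(2))*(w + sqrt(2)/2)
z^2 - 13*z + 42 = (z - 7)*(z - 6)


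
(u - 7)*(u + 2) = u^2 - 5*u - 14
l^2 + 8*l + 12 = (l + 2)*(l + 6)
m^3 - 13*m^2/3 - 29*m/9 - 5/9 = (m - 5)*(m + 1/3)^2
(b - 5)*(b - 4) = b^2 - 9*b + 20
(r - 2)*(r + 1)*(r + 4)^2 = r^4 + 7*r^3 + 6*r^2 - 32*r - 32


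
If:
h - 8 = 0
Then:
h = 8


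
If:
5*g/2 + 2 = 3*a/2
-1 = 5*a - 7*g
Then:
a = -33/4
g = -23/4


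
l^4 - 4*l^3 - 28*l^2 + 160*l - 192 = (l - 4)^2*(l - 2)*(l + 6)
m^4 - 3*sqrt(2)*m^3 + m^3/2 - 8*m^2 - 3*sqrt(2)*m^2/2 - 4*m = m*(m + 1/2)*(m - 4*sqrt(2))*(m + sqrt(2))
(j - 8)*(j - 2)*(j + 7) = j^3 - 3*j^2 - 54*j + 112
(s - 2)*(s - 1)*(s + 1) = s^3 - 2*s^2 - s + 2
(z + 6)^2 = z^2 + 12*z + 36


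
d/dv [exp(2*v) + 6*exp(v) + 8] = 2*(exp(v) + 3)*exp(v)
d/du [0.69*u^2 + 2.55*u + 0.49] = 1.38*u + 2.55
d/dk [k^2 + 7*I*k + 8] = 2*k + 7*I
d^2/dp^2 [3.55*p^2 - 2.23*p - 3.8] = 7.10000000000000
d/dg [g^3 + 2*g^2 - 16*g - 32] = 3*g^2 + 4*g - 16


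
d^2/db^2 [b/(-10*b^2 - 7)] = 20*b*(21 - 10*b^2)/(10*b^2 + 7)^3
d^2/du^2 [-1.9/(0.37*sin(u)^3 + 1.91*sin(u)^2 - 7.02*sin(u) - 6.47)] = (-187.26552*(0.544159544159544*sin(u) - 0.158119658119658*cos(u)^2 - 0.841880341880342)^2*cos(u)^2 + (12.81075*sin(u) + 1.58175*sin(3*u) + 7.258*cos(2*u))*(0.37*sin(u)^3 + 1.91*sin(u)^2 - 7.02*sin(u) - 6.47))/(0.37*sin(u)^3 + 1.91*sin(u)^2 - 7.02*sin(u) - 6.47)^3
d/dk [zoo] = 0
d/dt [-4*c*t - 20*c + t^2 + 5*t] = -4*c + 2*t + 5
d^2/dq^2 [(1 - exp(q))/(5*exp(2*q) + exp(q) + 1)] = (-25*exp(4*q) + 105*exp(3*q) + 45*exp(2*q) - 18*exp(q) - 2)*exp(q)/(125*exp(6*q) + 75*exp(5*q) + 90*exp(4*q) + 31*exp(3*q) + 18*exp(2*q) + 3*exp(q) + 1)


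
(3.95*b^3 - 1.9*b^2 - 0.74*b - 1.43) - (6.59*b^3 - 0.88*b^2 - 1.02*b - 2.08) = -2.64*b^3 - 1.02*b^2 + 0.28*b + 0.65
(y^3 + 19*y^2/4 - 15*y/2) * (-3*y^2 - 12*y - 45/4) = -3*y^5 - 105*y^4/4 - 183*y^3/4 + 585*y^2/16 + 675*y/8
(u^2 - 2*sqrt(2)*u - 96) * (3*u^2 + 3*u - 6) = 3*u^4 - 6*sqrt(2)*u^3 + 3*u^3 - 294*u^2 - 6*sqrt(2)*u^2 - 288*u + 12*sqrt(2)*u + 576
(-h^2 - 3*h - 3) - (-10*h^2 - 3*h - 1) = 9*h^2 - 2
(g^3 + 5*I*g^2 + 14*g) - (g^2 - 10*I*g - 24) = g^3 - g^2 + 5*I*g^2 + 14*g + 10*I*g + 24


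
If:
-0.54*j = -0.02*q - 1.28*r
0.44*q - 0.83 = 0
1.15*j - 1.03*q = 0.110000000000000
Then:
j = 1.79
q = 1.89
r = 0.72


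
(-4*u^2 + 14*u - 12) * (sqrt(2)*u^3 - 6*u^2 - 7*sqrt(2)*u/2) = -4*sqrt(2)*u^5 + 14*sqrt(2)*u^4 + 24*u^4 - 84*u^3 + 2*sqrt(2)*u^3 - 49*sqrt(2)*u^2 + 72*u^2 + 42*sqrt(2)*u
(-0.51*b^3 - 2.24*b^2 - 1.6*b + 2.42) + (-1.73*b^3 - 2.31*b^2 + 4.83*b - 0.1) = -2.24*b^3 - 4.55*b^2 + 3.23*b + 2.32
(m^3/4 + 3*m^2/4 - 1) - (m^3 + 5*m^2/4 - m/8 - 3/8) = -3*m^3/4 - m^2/2 + m/8 - 5/8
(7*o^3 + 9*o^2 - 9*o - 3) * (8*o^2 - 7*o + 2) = 56*o^5 + 23*o^4 - 121*o^3 + 57*o^2 + 3*o - 6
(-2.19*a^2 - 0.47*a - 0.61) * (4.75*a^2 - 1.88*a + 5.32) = -10.4025*a^4 + 1.8847*a^3 - 13.6647*a^2 - 1.3536*a - 3.2452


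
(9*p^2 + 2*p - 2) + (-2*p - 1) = 9*p^2 - 3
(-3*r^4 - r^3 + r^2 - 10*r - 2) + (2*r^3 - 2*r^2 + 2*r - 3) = -3*r^4 + r^3 - r^2 - 8*r - 5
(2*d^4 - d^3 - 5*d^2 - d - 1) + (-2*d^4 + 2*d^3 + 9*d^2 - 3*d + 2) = d^3 + 4*d^2 - 4*d + 1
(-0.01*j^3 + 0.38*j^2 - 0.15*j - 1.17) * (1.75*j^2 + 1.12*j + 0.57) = -0.0175*j^5 + 0.6538*j^4 + 0.1574*j^3 - 1.9989*j^2 - 1.3959*j - 0.6669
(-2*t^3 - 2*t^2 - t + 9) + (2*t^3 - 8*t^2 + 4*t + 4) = -10*t^2 + 3*t + 13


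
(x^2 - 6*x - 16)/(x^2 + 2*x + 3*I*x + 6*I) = (x - 8)/(x + 3*I)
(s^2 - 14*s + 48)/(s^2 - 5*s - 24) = (s - 6)/(s + 3)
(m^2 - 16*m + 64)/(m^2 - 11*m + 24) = (m - 8)/(m - 3)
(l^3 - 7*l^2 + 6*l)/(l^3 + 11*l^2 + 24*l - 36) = l*(l - 6)/(l^2 + 12*l + 36)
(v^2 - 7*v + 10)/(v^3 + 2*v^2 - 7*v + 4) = (v^2 - 7*v + 10)/(v^3 + 2*v^2 - 7*v + 4)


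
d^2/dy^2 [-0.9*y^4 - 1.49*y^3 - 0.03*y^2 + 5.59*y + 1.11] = -10.8*y^2 - 8.94*y - 0.06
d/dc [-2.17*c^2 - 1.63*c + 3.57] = -4.34*c - 1.63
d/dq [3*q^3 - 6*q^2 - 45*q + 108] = 9*q^2 - 12*q - 45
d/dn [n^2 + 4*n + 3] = 2*n + 4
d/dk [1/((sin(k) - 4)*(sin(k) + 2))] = 2*(1 - sin(k))*cos(k)/((sin(k) - 4)^2*(sin(k) + 2)^2)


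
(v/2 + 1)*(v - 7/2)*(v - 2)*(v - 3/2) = v^4/2 - 5*v^3/2 + 5*v^2/8 + 10*v - 21/2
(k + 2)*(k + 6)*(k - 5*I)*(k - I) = k^4 + 8*k^3 - 6*I*k^3 + 7*k^2 - 48*I*k^2 - 40*k - 72*I*k - 60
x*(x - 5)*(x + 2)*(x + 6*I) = x^4 - 3*x^3 + 6*I*x^3 - 10*x^2 - 18*I*x^2 - 60*I*x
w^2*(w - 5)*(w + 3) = w^4 - 2*w^3 - 15*w^2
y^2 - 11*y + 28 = (y - 7)*(y - 4)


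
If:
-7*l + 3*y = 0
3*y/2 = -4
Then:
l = -8/7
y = -8/3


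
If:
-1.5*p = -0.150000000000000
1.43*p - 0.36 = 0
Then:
No Solution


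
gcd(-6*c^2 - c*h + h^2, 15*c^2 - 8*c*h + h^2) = 3*c - h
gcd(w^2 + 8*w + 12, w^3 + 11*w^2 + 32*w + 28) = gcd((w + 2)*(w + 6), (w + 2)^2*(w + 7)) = w + 2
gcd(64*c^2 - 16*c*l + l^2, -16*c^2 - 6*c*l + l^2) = 8*c - l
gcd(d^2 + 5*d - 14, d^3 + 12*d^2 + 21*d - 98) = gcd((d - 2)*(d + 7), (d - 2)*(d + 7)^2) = d^2 + 5*d - 14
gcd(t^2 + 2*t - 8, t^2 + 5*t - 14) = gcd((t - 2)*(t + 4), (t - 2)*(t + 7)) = t - 2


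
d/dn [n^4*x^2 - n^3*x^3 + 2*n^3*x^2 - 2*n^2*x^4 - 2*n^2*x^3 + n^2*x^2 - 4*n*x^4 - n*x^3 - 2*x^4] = x^2*(4*n^3 - 3*n^2*x + 6*n^2 - 4*n*x^2 - 4*n*x + 2*n - 4*x^2 - x)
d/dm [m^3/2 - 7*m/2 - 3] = 3*m^2/2 - 7/2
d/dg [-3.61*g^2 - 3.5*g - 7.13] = -7.22*g - 3.5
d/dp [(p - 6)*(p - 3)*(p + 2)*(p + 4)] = 4*p^3 - 9*p^2 - 56*p + 36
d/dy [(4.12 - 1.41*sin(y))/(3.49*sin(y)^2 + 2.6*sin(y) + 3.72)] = (4.9209*sin(y)^2 - 28.7576*sin(y) - 15.9572)*cos(y)/(12.1801*sin(y)^4 + 18.148*sin(y)^3 + 32.7256*sin(y)^2 + 19.344*sin(y) + 13.8384)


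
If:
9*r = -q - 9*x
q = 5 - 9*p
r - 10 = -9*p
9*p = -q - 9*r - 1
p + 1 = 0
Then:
No Solution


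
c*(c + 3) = c^2 + 3*c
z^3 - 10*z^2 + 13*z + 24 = (z - 8)*(z - 3)*(z + 1)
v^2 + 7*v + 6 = (v + 1)*(v + 6)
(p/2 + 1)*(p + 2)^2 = p^3/2 + 3*p^2 + 6*p + 4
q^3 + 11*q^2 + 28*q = q*(q + 4)*(q + 7)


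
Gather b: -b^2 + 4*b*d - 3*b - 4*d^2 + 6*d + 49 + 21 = -b^2 + b*(4*d - 3) - 4*d^2 + 6*d + 70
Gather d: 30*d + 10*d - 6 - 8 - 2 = 40*d - 16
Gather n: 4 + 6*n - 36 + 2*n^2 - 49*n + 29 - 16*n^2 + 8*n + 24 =-14*n^2 - 35*n + 21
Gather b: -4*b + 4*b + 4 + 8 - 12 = 0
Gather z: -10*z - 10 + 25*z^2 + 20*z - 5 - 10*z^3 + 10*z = -10*z^3 + 25*z^2 + 20*z - 15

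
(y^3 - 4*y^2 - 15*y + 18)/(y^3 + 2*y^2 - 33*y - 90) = (y - 1)/(y + 5)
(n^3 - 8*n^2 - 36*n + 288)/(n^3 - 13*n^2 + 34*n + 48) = (n + 6)/(n + 1)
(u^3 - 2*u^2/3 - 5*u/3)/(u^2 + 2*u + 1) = u*(3*u - 5)/(3*(u + 1))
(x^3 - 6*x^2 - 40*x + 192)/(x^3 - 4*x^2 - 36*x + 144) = (x - 8)/(x - 6)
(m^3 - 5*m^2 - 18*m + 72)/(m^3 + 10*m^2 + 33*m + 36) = (m^2 - 9*m + 18)/(m^2 + 6*m + 9)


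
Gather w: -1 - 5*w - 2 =-5*w - 3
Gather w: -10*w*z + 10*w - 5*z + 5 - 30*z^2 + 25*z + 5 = w*(10 - 10*z) - 30*z^2 + 20*z + 10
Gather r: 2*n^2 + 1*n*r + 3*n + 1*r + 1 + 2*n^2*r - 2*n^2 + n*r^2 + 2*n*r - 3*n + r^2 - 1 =r^2*(n + 1) + r*(2*n^2 + 3*n + 1)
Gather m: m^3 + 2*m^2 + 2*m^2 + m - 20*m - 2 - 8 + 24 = m^3 + 4*m^2 - 19*m + 14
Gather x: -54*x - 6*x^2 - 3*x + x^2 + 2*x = -5*x^2 - 55*x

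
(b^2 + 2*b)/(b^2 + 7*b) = (b + 2)/(b + 7)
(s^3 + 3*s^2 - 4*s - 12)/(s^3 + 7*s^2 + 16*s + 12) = (s - 2)/(s + 2)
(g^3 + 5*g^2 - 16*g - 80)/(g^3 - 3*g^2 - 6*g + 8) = (g^2 + 9*g + 20)/(g^2 + g - 2)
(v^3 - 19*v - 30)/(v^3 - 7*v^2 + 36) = (v^2 - 2*v - 15)/(v^2 - 9*v + 18)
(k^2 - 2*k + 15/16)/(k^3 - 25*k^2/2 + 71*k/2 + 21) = (16*k^2 - 32*k + 15)/(8*(2*k^3 - 25*k^2 + 71*k + 42))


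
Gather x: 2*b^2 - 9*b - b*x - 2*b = 2*b^2 - b*x - 11*b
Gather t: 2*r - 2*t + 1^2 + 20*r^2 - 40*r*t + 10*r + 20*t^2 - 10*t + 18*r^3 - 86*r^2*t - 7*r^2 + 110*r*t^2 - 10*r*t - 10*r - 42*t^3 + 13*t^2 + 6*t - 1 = 18*r^3 + 13*r^2 + 2*r - 42*t^3 + t^2*(110*r + 33) + t*(-86*r^2 - 50*r - 6)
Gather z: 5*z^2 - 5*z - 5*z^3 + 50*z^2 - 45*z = -5*z^3 + 55*z^2 - 50*z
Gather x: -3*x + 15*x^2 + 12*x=15*x^2 + 9*x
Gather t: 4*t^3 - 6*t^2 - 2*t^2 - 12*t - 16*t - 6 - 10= 4*t^3 - 8*t^2 - 28*t - 16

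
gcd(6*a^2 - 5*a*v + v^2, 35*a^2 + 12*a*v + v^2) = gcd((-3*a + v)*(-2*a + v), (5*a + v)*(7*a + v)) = 1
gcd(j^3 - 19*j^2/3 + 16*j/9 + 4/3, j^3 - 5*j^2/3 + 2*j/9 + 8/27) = j^2 - j/3 - 2/9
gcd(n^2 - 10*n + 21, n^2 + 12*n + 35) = 1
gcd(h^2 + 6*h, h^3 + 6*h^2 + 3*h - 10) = 1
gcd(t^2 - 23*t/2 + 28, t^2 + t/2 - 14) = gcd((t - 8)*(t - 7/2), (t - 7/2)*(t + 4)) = t - 7/2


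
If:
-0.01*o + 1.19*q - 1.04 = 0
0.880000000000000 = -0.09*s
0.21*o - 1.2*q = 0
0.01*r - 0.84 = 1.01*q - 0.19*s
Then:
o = 5.25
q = 0.92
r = 362.50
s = -9.78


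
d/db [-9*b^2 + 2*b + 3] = 2 - 18*b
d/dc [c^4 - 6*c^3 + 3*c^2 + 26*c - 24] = 4*c^3 - 18*c^2 + 6*c + 26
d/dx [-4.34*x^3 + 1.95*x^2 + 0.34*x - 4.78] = -13.02*x^2 + 3.9*x + 0.34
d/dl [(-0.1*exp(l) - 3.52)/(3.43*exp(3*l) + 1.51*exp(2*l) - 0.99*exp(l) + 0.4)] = (0.686*exp(3*l) + 36.3718*exp(2*l) + 10.6304*exp(l) - 3.5248)*exp(l)/(11.7649*exp(6*l) + 10.3586*exp(5*l) - 4.5113*exp(4*l) - 0.2458*exp(3*l) + 2.1881*exp(2*l) - 0.792*exp(l) + 0.16)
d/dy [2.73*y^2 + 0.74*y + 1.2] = 5.46*y + 0.74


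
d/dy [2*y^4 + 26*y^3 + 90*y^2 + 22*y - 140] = 8*y^3 + 78*y^2 + 180*y + 22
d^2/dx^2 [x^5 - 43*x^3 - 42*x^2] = 20*x^3 - 258*x - 84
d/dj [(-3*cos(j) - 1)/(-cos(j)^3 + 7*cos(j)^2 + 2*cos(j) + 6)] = (6*cos(j)^3 - 18*cos(j)^2 - 14*cos(j) + 16)*sin(j)/(-cos(j)^3 + 7*cos(j)^2 + 2*cos(j) + 6)^2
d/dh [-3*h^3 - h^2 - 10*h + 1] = -9*h^2 - 2*h - 10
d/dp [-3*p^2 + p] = 1 - 6*p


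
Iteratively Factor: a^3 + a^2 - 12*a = (a + 4)*(a^2 - 3*a) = (a - 3)*(a + 4)*(a)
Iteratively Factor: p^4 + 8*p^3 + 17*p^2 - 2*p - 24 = (p + 2)*(p^3 + 6*p^2 + 5*p - 12) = (p + 2)*(p + 3)*(p^2 + 3*p - 4) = (p + 2)*(p + 3)*(p + 4)*(p - 1)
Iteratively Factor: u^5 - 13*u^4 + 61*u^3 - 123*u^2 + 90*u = (u - 3)*(u^4 - 10*u^3 + 31*u^2 - 30*u) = (u - 5)*(u - 3)*(u^3 - 5*u^2 + 6*u) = (u - 5)*(u - 3)^2*(u^2 - 2*u) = u*(u - 5)*(u - 3)^2*(u - 2)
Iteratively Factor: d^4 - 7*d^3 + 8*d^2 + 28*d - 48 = (d - 3)*(d^3 - 4*d^2 - 4*d + 16) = (d - 3)*(d - 2)*(d^2 - 2*d - 8) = (d - 3)*(d - 2)*(d + 2)*(d - 4)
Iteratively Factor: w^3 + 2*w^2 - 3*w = (w)*(w^2 + 2*w - 3) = w*(w - 1)*(w + 3)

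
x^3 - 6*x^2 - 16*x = x*(x - 8)*(x + 2)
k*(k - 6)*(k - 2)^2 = k^4 - 10*k^3 + 28*k^2 - 24*k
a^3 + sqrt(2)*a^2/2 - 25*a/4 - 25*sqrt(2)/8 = (a - 5/2)*(a + 5/2)*(a + sqrt(2)/2)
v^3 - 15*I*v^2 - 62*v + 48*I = (v - 8*I)*(v - 6*I)*(v - I)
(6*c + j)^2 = 36*c^2 + 12*c*j + j^2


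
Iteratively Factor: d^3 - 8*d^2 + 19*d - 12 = (d - 4)*(d^2 - 4*d + 3) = (d - 4)*(d - 3)*(d - 1)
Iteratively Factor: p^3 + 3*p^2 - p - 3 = (p - 1)*(p^2 + 4*p + 3) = (p - 1)*(p + 1)*(p + 3)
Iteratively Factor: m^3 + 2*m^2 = (m)*(m^2 + 2*m) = m^2*(m + 2)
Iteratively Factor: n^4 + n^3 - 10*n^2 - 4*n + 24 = (n - 2)*(n^3 + 3*n^2 - 4*n - 12) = (n - 2)^2*(n^2 + 5*n + 6) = (n - 2)^2*(n + 2)*(n + 3)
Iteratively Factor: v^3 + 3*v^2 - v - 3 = (v - 1)*(v^2 + 4*v + 3) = (v - 1)*(v + 1)*(v + 3)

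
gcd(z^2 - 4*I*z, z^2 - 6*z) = z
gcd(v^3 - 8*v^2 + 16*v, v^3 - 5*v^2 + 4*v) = v^2 - 4*v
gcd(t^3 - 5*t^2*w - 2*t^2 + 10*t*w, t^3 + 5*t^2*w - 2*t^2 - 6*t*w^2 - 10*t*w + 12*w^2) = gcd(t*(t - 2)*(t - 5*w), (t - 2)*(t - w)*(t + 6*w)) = t - 2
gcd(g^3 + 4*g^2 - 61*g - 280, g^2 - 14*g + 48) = g - 8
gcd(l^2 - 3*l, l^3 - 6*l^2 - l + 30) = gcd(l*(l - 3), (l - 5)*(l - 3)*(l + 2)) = l - 3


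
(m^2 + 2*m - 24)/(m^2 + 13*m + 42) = (m - 4)/(m + 7)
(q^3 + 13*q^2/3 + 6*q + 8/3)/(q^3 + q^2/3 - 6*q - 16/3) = (3*q + 4)/(3*q - 8)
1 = 1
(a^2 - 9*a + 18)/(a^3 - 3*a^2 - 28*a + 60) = (a - 3)/(a^2 + 3*a - 10)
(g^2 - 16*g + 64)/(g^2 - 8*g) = (g - 8)/g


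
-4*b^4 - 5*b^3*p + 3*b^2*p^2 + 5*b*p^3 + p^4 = (-b + p)*(b + p)^2*(4*b + p)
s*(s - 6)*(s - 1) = s^3 - 7*s^2 + 6*s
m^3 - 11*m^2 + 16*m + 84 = (m - 7)*(m - 6)*(m + 2)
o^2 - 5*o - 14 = (o - 7)*(o + 2)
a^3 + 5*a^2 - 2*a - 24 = (a - 2)*(a + 3)*(a + 4)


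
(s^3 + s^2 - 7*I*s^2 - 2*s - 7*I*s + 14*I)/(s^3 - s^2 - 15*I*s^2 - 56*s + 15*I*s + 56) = (s + 2)/(s - 8*I)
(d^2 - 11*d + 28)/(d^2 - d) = (d^2 - 11*d + 28)/(d*(d - 1))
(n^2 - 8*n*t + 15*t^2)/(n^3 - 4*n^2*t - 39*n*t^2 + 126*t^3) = (-n + 5*t)/(-n^2 + n*t + 42*t^2)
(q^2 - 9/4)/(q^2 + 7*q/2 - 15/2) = (q + 3/2)/(q + 5)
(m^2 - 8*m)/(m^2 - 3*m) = (m - 8)/(m - 3)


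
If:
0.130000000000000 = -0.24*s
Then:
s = -0.54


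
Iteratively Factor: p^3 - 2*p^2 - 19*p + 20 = (p - 1)*(p^2 - p - 20) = (p - 1)*(p + 4)*(p - 5)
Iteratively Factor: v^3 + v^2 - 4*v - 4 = (v + 1)*(v^2 - 4) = (v + 1)*(v + 2)*(v - 2)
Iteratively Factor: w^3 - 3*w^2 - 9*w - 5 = (w + 1)*(w^2 - 4*w - 5) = (w + 1)^2*(w - 5)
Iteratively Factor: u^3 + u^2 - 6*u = (u + 3)*(u^2 - 2*u) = (u - 2)*(u + 3)*(u)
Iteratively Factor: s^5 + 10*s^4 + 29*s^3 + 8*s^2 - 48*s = (s + 4)*(s^4 + 6*s^3 + 5*s^2 - 12*s) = (s + 4)^2*(s^3 + 2*s^2 - 3*s) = (s + 3)*(s + 4)^2*(s^2 - s) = s*(s + 3)*(s + 4)^2*(s - 1)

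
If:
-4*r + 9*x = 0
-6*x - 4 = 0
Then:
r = -3/2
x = -2/3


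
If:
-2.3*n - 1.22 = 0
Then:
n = -0.53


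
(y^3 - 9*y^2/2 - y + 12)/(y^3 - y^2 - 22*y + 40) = (y + 3/2)/(y + 5)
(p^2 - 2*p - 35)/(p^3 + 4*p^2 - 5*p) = (p - 7)/(p*(p - 1))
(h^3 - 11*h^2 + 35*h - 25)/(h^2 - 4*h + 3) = (h^2 - 10*h + 25)/(h - 3)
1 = 1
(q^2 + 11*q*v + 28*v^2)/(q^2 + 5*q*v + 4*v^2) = (q + 7*v)/(q + v)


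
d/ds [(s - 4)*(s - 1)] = 2*s - 5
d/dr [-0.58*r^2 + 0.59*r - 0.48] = 0.59 - 1.16*r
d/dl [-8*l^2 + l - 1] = 1 - 16*l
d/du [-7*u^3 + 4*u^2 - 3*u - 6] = -21*u^2 + 8*u - 3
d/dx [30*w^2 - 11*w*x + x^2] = -11*w + 2*x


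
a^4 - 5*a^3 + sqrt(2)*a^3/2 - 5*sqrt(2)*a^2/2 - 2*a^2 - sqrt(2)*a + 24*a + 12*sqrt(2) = (a - 4)*(a - 3)*(a + 2)*(a + sqrt(2)/2)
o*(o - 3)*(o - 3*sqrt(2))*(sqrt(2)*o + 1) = sqrt(2)*o^4 - 5*o^3 - 3*sqrt(2)*o^3 - 3*sqrt(2)*o^2 + 15*o^2 + 9*sqrt(2)*o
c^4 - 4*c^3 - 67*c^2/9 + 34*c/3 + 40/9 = (c - 5)*(c - 4/3)*(c + 1/3)*(c + 2)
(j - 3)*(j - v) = j^2 - j*v - 3*j + 3*v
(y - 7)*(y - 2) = y^2 - 9*y + 14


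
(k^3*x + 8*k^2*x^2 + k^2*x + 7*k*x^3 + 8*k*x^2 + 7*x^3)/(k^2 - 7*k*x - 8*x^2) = x*(-k^2 - 7*k*x - k - 7*x)/(-k + 8*x)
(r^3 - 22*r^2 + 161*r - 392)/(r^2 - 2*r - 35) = (r^2 - 15*r + 56)/(r + 5)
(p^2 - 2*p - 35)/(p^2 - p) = (p^2 - 2*p - 35)/(p*(p - 1))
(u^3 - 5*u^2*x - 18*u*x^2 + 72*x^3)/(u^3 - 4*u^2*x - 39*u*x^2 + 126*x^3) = (-u^2 + 2*u*x + 24*x^2)/(-u^2 + u*x + 42*x^2)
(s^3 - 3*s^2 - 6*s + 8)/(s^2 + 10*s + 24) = (s^3 - 3*s^2 - 6*s + 8)/(s^2 + 10*s + 24)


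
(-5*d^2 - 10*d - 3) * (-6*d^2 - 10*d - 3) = 30*d^4 + 110*d^3 + 133*d^2 + 60*d + 9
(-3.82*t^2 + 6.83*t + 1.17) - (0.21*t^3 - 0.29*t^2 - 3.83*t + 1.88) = -0.21*t^3 - 3.53*t^2 + 10.66*t - 0.71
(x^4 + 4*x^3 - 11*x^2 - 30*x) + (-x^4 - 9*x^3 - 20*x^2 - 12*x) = -5*x^3 - 31*x^2 - 42*x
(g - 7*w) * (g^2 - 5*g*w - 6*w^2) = g^3 - 12*g^2*w + 29*g*w^2 + 42*w^3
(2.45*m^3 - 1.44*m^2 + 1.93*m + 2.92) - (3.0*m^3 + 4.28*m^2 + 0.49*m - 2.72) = -0.55*m^3 - 5.72*m^2 + 1.44*m + 5.64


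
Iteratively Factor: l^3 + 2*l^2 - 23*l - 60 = (l + 4)*(l^2 - 2*l - 15) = (l + 3)*(l + 4)*(l - 5)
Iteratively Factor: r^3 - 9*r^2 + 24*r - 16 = (r - 4)*(r^2 - 5*r + 4) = (r - 4)*(r - 1)*(r - 4)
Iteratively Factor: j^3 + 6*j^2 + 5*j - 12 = (j - 1)*(j^2 + 7*j + 12) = (j - 1)*(j + 4)*(j + 3)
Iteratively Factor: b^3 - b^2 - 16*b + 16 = (b + 4)*(b^2 - 5*b + 4) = (b - 4)*(b + 4)*(b - 1)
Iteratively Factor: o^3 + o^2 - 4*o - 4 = (o + 1)*(o^2 - 4) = (o - 2)*(o + 1)*(o + 2)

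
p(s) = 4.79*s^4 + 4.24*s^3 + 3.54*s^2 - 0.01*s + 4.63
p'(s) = 19.16*s^3 + 12.72*s^2 + 7.08*s - 0.01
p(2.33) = 218.63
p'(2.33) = 327.90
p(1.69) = 74.26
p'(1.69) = 140.77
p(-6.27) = 6501.70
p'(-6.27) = -4267.13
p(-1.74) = 36.94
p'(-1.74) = -74.75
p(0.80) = 11.02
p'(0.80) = 23.60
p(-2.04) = 66.34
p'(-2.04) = -124.18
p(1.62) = 64.92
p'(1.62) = 126.30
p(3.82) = 1312.57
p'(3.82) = 1280.69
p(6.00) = 7255.69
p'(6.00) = 4638.95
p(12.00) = 107166.43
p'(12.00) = 35025.11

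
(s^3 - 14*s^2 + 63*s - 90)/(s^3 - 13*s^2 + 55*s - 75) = (s - 6)/(s - 5)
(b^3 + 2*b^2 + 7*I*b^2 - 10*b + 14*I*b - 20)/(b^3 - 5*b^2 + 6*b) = (b^3 + b^2*(2 + 7*I) + 2*b*(-5 + 7*I) - 20)/(b*(b^2 - 5*b + 6))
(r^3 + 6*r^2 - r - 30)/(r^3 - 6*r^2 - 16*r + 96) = (r^3 + 6*r^2 - r - 30)/(r^3 - 6*r^2 - 16*r + 96)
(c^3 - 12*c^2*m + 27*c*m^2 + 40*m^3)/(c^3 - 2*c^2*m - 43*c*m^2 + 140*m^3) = (c^2 - 7*c*m - 8*m^2)/(c^2 + 3*c*m - 28*m^2)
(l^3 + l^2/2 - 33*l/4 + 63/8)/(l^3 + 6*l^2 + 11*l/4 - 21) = (l - 3/2)/(l + 4)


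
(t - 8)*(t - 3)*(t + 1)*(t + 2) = t^4 - 8*t^3 - 7*t^2 + 50*t + 48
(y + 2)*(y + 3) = y^2 + 5*y + 6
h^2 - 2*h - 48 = (h - 8)*(h + 6)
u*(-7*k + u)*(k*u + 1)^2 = -7*k^3*u^3 + k^2*u^4 - 14*k^2*u^2 + 2*k*u^3 - 7*k*u + u^2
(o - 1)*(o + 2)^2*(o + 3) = o^4 + 6*o^3 + 9*o^2 - 4*o - 12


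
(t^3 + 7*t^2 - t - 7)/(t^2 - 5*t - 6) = (t^2 + 6*t - 7)/(t - 6)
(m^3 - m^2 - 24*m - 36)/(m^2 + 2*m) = m - 3 - 18/m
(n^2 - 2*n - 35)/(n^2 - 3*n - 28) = (n + 5)/(n + 4)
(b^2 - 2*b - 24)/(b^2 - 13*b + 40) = (b^2 - 2*b - 24)/(b^2 - 13*b + 40)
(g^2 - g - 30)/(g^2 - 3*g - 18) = (g + 5)/(g + 3)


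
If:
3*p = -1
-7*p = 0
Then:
No Solution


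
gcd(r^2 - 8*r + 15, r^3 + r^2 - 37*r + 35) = r - 5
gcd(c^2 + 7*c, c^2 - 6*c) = c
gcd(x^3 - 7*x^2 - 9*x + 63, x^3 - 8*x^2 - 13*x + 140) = x - 7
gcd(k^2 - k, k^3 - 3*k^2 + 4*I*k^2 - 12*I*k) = k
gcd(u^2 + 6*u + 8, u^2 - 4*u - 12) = u + 2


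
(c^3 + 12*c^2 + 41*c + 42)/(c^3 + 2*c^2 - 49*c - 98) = (c + 3)/(c - 7)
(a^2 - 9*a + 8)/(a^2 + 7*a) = (a^2 - 9*a + 8)/(a*(a + 7))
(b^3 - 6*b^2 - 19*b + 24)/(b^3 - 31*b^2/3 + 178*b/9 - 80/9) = 9*(b^2 + 2*b - 3)/(9*b^2 - 21*b + 10)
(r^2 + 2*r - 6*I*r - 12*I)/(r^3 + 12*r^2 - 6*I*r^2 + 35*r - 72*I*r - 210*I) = (r + 2)/(r^2 + 12*r + 35)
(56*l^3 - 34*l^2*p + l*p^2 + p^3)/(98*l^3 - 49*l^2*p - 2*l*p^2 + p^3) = (-4*l + p)/(-7*l + p)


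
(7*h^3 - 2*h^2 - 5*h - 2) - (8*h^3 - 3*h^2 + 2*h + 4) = -h^3 + h^2 - 7*h - 6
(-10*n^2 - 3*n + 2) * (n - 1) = -10*n^3 + 7*n^2 + 5*n - 2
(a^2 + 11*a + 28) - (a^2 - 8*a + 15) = 19*a + 13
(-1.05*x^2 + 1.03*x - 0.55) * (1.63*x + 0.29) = -1.7115*x^3 + 1.3744*x^2 - 0.5978*x - 0.1595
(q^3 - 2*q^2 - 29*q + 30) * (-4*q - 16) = -4*q^4 - 8*q^3 + 148*q^2 + 344*q - 480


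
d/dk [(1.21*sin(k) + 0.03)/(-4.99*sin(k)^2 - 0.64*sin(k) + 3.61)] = (6.0379*sin(k)^2 + 0.2994*sin(k) + 4.3873)*cos(k)/(24.9001*sin(k)^4 + 6.3872*sin(k)^3 - 35.6182*sin(k)^2 - 4.6208*sin(k) + 13.0321)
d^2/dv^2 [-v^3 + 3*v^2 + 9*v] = 6 - 6*v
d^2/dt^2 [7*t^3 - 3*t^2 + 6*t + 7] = 42*t - 6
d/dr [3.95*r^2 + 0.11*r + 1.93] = 7.9*r + 0.11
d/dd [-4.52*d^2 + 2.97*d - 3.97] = 2.97 - 9.04*d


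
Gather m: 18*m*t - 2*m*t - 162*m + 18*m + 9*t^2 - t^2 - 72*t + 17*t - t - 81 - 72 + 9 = m*(16*t - 144) + 8*t^2 - 56*t - 144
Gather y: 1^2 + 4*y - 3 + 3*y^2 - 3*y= 3*y^2 + y - 2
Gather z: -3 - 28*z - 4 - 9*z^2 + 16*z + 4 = -9*z^2 - 12*z - 3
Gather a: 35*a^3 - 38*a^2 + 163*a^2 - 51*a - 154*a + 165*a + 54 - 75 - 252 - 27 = 35*a^3 + 125*a^2 - 40*a - 300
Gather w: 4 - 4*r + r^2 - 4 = r^2 - 4*r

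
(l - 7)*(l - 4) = l^2 - 11*l + 28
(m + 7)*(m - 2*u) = m^2 - 2*m*u + 7*m - 14*u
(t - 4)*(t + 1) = t^2 - 3*t - 4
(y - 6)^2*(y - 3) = y^3 - 15*y^2 + 72*y - 108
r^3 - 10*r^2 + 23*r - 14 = (r - 7)*(r - 2)*(r - 1)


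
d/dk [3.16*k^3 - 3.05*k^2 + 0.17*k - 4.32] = 9.48*k^2 - 6.1*k + 0.17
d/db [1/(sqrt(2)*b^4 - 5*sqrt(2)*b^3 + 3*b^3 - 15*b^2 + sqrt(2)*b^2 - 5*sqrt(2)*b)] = (-4*sqrt(2)*b^3 - 9*b^2 + 15*sqrt(2)*b^2 - 2*sqrt(2)*b + 30*b + 5*sqrt(2))/(b^2*(sqrt(2)*b^3 - 5*sqrt(2)*b^2 + 3*b^2 - 15*b + sqrt(2)*b - 5*sqrt(2))^2)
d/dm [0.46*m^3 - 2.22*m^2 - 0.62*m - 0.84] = 1.38*m^2 - 4.44*m - 0.62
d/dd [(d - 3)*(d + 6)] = 2*d + 3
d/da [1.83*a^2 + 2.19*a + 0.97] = 3.66*a + 2.19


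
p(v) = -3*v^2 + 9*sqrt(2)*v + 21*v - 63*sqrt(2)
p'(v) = -6*v + 9*sqrt(2) + 21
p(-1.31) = -138.43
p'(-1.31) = 41.59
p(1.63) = -42.09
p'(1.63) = 23.95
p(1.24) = -51.89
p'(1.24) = 26.29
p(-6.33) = -422.80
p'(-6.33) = 71.71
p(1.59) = -43.05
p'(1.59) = 24.19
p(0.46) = -74.22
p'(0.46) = 30.97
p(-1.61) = -151.17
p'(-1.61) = 43.39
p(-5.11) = -339.78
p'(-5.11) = 64.39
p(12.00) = -116.36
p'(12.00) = -38.27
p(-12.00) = -925.83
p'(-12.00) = 105.73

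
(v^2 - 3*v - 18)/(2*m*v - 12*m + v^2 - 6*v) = (v + 3)/(2*m + v)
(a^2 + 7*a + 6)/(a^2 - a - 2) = (a + 6)/(a - 2)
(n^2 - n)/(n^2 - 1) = n/(n + 1)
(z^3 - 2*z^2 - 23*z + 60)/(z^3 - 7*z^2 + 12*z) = (z + 5)/z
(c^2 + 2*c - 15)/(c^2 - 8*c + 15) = (c + 5)/(c - 5)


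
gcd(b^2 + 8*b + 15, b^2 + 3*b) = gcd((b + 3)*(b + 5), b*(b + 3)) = b + 3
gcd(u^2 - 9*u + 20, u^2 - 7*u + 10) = u - 5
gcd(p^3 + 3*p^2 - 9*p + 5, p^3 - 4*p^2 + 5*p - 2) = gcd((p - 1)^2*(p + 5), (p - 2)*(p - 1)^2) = p^2 - 2*p + 1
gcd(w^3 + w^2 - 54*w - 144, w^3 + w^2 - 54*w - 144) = w^3 + w^2 - 54*w - 144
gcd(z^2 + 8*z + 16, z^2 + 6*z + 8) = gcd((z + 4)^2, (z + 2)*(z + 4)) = z + 4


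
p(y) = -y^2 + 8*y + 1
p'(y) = 8 - 2*y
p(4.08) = 16.99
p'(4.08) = -0.16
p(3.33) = 16.55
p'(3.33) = 1.34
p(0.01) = 1.08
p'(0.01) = 7.98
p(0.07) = 1.56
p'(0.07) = 7.86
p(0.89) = 7.33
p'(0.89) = 6.22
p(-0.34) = -1.84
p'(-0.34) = 8.68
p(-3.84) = -44.47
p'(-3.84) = 15.68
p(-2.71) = -28.02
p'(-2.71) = 13.42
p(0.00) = 1.00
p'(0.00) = 8.00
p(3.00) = 16.00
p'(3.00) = 2.00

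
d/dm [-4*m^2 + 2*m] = 2 - 8*m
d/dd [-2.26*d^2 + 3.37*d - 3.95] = 3.37 - 4.52*d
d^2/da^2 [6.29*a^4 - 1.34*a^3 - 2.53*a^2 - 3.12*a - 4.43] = 75.48*a^2 - 8.04*a - 5.06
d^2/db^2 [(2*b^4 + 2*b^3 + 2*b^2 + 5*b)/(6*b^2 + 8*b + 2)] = 3*(6*b^6 + 24*b^5 + 38*b^4 + 37*b^3 + 6*b^2 - 13*b - 6)/(27*b^6 + 108*b^5 + 171*b^4 + 136*b^3 + 57*b^2 + 12*b + 1)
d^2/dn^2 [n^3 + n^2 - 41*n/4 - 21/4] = 6*n + 2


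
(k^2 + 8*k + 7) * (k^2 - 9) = k^4 + 8*k^3 - 2*k^2 - 72*k - 63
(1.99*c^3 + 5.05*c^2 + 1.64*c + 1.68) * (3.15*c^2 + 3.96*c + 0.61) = 6.2685*c^5 + 23.7879*c^4 + 26.3779*c^3 + 14.8669*c^2 + 7.6532*c + 1.0248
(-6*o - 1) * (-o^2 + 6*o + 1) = 6*o^3 - 35*o^2 - 12*o - 1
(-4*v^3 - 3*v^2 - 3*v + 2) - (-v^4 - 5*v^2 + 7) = v^4 - 4*v^3 + 2*v^2 - 3*v - 5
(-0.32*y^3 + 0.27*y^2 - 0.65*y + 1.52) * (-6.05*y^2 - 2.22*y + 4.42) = 1.936*y^5 - 0.9231*y^4 + 1.9187*y^3 - 6.5596*y^2 - 6.2474*y + 6.7184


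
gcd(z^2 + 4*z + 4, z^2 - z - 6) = z + 2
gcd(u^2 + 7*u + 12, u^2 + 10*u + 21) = u + 3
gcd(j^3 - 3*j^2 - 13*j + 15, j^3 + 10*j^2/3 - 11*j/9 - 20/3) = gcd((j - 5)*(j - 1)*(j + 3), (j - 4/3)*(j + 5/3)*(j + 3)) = j + 3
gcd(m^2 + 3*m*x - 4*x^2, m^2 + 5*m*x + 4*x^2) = m + 4*x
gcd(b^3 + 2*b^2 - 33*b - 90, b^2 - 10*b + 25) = 1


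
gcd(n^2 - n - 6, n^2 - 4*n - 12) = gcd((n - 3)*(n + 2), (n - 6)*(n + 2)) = n + 2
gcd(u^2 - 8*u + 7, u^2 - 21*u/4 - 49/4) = u - 7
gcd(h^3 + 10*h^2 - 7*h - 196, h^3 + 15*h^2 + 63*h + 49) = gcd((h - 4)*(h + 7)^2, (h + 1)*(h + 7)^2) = h^2 + 14*h + 49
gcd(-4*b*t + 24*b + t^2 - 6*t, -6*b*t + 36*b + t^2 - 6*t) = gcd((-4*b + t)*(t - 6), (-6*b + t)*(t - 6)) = t - 6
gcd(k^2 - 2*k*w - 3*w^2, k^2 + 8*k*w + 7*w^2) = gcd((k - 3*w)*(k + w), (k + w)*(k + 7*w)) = k + w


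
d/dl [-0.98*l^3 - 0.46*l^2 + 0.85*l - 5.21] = -2.94*l^2 - 0.92*l + 0.85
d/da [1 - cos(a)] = sin(a)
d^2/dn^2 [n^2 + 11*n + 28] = 2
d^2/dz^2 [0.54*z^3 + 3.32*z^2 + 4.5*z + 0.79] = 3.24*z + 6.64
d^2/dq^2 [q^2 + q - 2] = 2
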